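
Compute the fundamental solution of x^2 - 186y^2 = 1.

(x, y) = (7501, 550)

First expand sqrt(186) as a continued fraction. With x_i = (sqrt(186) + m_i)/d_i and (m_0, d_0) = (0, 1): a_0 = floor(sqrt(186)) = 13, since 13^2 = 169 <= 186 < 196 = 14^2.
Iterate m_{i+1} = d_i*a_i - m_i, d_{i+1} = (186 - m_{i+1}^2)/d_i, a_{i+1} = floor((a_0 + m_{i+1})/d_{i+1}):
  m_1 = 1*13 - 0 = 13, d_1 = (186 - 13^2)/1 = 17/1 = 17, a_1 = floor((13 + 13)/17) = 1.
  m_2 = 17*1 - 13 = 4, d_2 = (186 - 4^2)/17 = 170/17 = 10, a_2 = floor((13 + 4)/10) = 1.
  m_3 = 10*1 - 4 = 6, d_3 = (186 - 6^2)/10 = 150/10 = 15, a_3 = floor((13 + 6)/15) = 1.
  m_4 = 15*1 - 6 = 9, d_4 = (186 - 9^2)/15 = 105/15 = 7, a_4 = floor((13 + 9)/7) = 3.
  m_5 = 7*3 - 9 = 12, d_5 = (186 - 12^2)/7 = 42/7 = 6, a_5 = floor((13 + 12)/6) = 4.
  m_6 = 6*4 - 12 = 12, d_6 = (186 - 12^2)/6 = 42/6 = 7, a_6 = floor((13 + 12)/7) = 3.
  m_7 = 7*3 - 12 = 9, d_7 = (186 - 9^2)/7 = 105/7 = 15, a_7 = floor((13 + 9)/15) = 1.
  m_8 = 15*1 - 9 = 6, d_8 = (186 - 6^2)/15 = 150/15 = 10, a_8 = floor((13 + 6)/10) = 1.
  m_9 = 10*1 - 6 = 4, d_9 = (186 - 4^2)/10 = 170/10 = 17, a_9 = floor((13 + 4)/17) = 1.
  m_10 = 17*1 - 4 = 13, d_10 = (186 - 13^2)/17 = 17/17 = 1, a_10 = floor((13 + 13)/1) = 26.
  m_11 = 1*26 - 13 = 13, d_11 = (186 - 13^2)/1 = 17/1 = 17: (m_11, d_11) = (m_1, d_1) = (13, 17), so from here the quotients repeat a_1, ..., a_10; the period length is 10.
So sqrt(186) = [13; (1, 1, 1, 3, 4, 3, 1, 1, 1, 26)] with period length k = 10.
k is even, so the fundamental solution of x^2 - 186y^2 = 1 is (p_{k-1}, q_{k-1}) = (p_9, q_9); compute convergents through index 9.
Convergents (p_i = a_i*p_{i-1} + p_{i-2}, q_i = a_i*q_{i-1} + q_{i-2} with p_{-2}=0, p_{-1}=1, q_{-2}=1, q_{-1}=0):
  i=0: a_0=13, p_0 = 13*1 + 0 = 13, q_0 = 13*0 + 1 = 1.
  i=1: a_1=1, p_1 = 1*13 + 1 = 14, q_1 = 1*1 + 0 = 1.
  i=2: a_2=1, p_2 = 1*14 + 13 = 27, q_2 = 1*1 + 1 = 2.
  i=3: a_3=1, p_3 = 1*27 + 14 = 41, q_3 = 1*2 + 1 = 3.
  i=4: a_4=3, p_4 = 3*41 + 27 = 150, q_4 = 3*3 + 2 = 11.
  i=5: a_5=4, p_5 = 4*150 + 41 = 641, q_5 = 4*11 + 3 = 47.
  i=6: a_6=3, p_6 = 3*641 + 150 = 2073, q_6 = 3*47 + 11 = 152.
  i=7: a_7=1, p_7 = 1*2073 + 641 = 2714, q_7 = 1*152 + 47 = 199.
  i=8: a_8=1, p_8 = 1*2714 + 2073 = 4787, q_8 = 1*199 + 152 = 351.
  i=9: a_9=1, p_9 = 1*4787 + 2714 = 7501, q_9 = 1*351 + 199 = 550.
Check: 7501^2 - 186*550^2 = 56265001 - 56265000 = 1, so (x, y) = (7501, 550) solves the equation, and by the theorem it is the least positive solution.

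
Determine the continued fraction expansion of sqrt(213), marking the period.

[14; (1, 1, 2, 6, 1, 8, 1, 6, 2, 1, 1, 28)]

Write x_i = (sqrt(213) + m_i)/d_i with (m_0, d_0) = (0, 1). a_0 = floor(sqrt(213)) = 14, since 14^2 = 196 <= 213 < 225 = 15^2.
Iterate m_{i+1} = d_i*a_i - m_i, d_{i+1} = (213 - m_{i+1}^2)/d_i, a_{i+1} = floor((a_0 + m_{i+1})/d_{i+1}):
  m_1 = 1*14 - 0 = 14, d_1 = (213 - 14^2)/1 = 17/1 = 17, a_1 = floor((14 + 14)/17) = 1.
  m_2 = 17*1 - 14 = 3, d_2 = (213 - 3^2)/17 = 204/17 = 12, a_2 = floor((14 + 3)/12) = 1.
  m_3 = 12*1 - 3 = 9, d_3 = (213 - 9^2)/12 = 132/12 = 11, a_3 = floor((14 + 9)/11) = 2.
  m_4 = 11*2 - 9 = 13, d_4 = (213 - 13^2)/11 = 44/11 = 4, a_4 = floor((14 + 13)/4) = 6.
  m_5 = 4*6 - 13 = 11, d_5 = (213 - 11^2)/4 = 92/4 = 23, a_5 = floor((14 + 11)/23) = 1.
  m_6 = 23*1 - 11 = 12, d_6 = (213 - 12^2)/23 = 69/23 = 3, a_6 = floor((14 + 12)/3) = 8.
  m_7 = 3*8 - 12 = 12, d_7 = (213 - 12^2)/3 = 69/3 = 23, a_7 = floor((14 + 12)/23) = 1.
  m_8 = 23*1 - 12 = 11, d_8 = (213 - 11^2)/23 = 92/23 = 4, a_8 = floor((14 + 11)/4) = 6.
  m_9 = 4*6 - 11 = 13, d_9 = (213 - 13^2)/4 = 44/4 = 11, a_9 = floor((14 + 13)/11) = 2.
  m_10 = 11*2 - 13 = 9, d_10 = (213 - 9^2)/11 = 132/11 = 12, a_10 = floor((14 + 9)/12) = 1.
  m_11 = 12*1 - 9 = 3, d_11 = (213 - 3^2)/12 = 204/12 = 17, a_11 = floor((14 + 3)/17) = 1.
  m_12 = 17*1 - 3 = 14, d_12 = (213 - 14^2)/17 = 17/17 = 1, a_12 = floor((14 + 14)/1) = 28.
  m_13 = 1*28 - 14 = 14, d_13 = (213 - 14^2)/1 = 17/1 = 17: (m_13, d_13) = (m_1, d_1) = (14, 17), so from here the quotients repeat a_1, ..., a_12; the period length is 12.
Hence the expansion of sqrt(213) is a_0 = 14 followed by the repeating block 1, 1, 2, 6, 1, 8, 1, 6, 2, 1, 1, 28 (period 12).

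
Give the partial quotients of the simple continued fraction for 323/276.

Run the Euclidean algorithm on 323 and 276; the successive quotients are the partial quotients a_0, a_1, ... (each step inverts the fractional part left over by the previous one):
  323 = 1*276 + 47, so a_0 = 1.
  276 = 5*47 + 41, so a_1 = 5.
  47 = 1*41 + 6, so a_2 = 1.
  41 = 6*6 + 5, so a_3 = 6.
  6 = 1*5 + 1, so a_4 = 1.
  5 = 5*1 + 0, so a_5 = 5.
The remainder reaches 0 after 6 divisions, so the expansion has 6 partial quotients, read off in order.

[1; 5, 1, 6, 1, 5]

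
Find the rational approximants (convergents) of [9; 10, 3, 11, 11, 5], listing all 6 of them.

9/1, 91/10, 282/31, 3193/351, 35405/3892, 180218/19811

Using the convergent recurrence p_i = a_i*p_{i-1} + p_{i-2}, q_i = a_i*q_{i-1} + q_{i-2} with p_{-2}=0, p_{-1}=1, q_{-2}=1, q_{-1}=0:
  i=0: a_0=9, p_0 = 9*1 + 0 = 9, q_0 = 9*0 + 1 = 1.
  i=1: a_1=10, p_1 = 10*9 + 1 = 91, q_1 = 10*1 + 0 = 10.
  i=2: a_2=3, p_2 = 3*91 + 9 = 282, q_2 = 3*10 + 1 = 31.
  i=3: a_3=11, p_3 = 11*282 + 91 = 3193, q_3 = 11*31 + 10 = 351.
  i=4: a_4=11, p_4 = 11*3193 + 282 = 35405, q_4 = 11*351 + 31 = 3892.
  i=5: a_5=5, p_5 = 5*35405 + 3193 = 180218, q_5 = 5*3892 + 351 = 19811.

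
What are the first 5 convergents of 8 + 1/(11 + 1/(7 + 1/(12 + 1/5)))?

Using the convergent recurrence p_i = a_i*p_{i-1} + p_{i-2}, q_i = a_i*q_{i-1} + q_{i-2} with p_{-2}=0, p_{-1}=1, q_{-2}=1, q_{-1}=0:
  i=0: a_0=8, p_0 = 8*1 + 0 = 8, q_0 = 8*0 + 1 = 1.
  i=1: a_1=11, p_1 = 11*8 + 1 = 89, q_1 = 11*1 + 0 = 11.
  i=2: a_2=7, p_2 = 7*89 + 8 = 631, q_2 = 7*11 + 1 = 78.
  i=3: a_3=12, p_3 = 12*631 + 89 = 7661, q_3 = 12*78 + 11 = 947.
  i=4: a_4=5, p_4 = 5*7661 + 631 = 38936, q_4 = 5*947 + 78 = 4813.

8/1, 89/11, 631/78, 7661/947, 38936/4813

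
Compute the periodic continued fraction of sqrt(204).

[14; (3, 1, 1, 6, 1, 1, 3, 28)]

Write x_i = (sqrt(204) + m_i)/d_i with (m_0, d_0) = (0, 1). a_0 = floor(sqrt(204)) = 14, since 14^2 = 196 <= 204 < 225 = 15^2.
Iterate m_{i+1} = d_i*a_i - m_i, d_{i+1} = (204 - m_{i+1}^2)/d_i, a_{i+1} = floor((a_0 + m_{i+1})/d_{i+1}):
  m_1 = 1*14 - 0 = 14, d_1 = (204 - 14^2)/1 = 8/1 = 8, a_1 = floor((14 + 14)/8) = 3.
  m_2 = 8*3 - 14 = 10, d_2 = (204 - 10^2)/8 = 104/8 = 13, a_2 = floor((14 + 10)/13) = 1.
  m_3 = 13*1 - 10 = 3, d_3 = (204 - 3^2)/13 = 195/13 = 15, a_3 = floor((14 + 3)/15) = 1.
  m_4 = 15*1 - 3 = 12, d_4 = (204 - 12^2)/15 = 60/15 = 4, a_4 = floor((14 + 12)/4) = 6.
  m_5 = 4*6 - 12 = 12, d_5 = (204 - 12^2)/4 = 60/4 = 15, a_5 = floor((14 + 12)/15) = 1.
  m_6 = 15*1 - 12 = 3, d_6 = (204 - 3^2)/15 = 195/15 = 13, a_6 = floor((14 + 3)/13) = 1.
  m_7 = 13*1 - 3 = 10, d_7 = (204 - 10^2)/13 = 104/13 = 8, a_7 = floor((14 + 10)/8) = 3.
  m_8 = 8*3 - 10 = 14, d_8 = (204 - 14^2)/8 = 8/8 = 1, a_8 = floor((14 + 14)/1) = 28.
  m_9 = 1*28 - 14 = 14, d_9 = (204 - 14^2)/1 = 8/1 = 8: (m_9, d_9) = (m_1, d_1) = (14, 8), so from here the quotients repeat a_1, ..., a_8; the period length is 8.
Hence the expansion of sqrt(204) is a_0 = 14 followed by the repeating block 3, 1, 1, 6, 1, 1, 3, 28 (period 8).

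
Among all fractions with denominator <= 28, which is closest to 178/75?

19/8

Expand x = 178/75 as a continued fraction with the Euclidean algorithm:
  178 = 2*75 + 28, so a_0 = 2.
  75 = 2*28 + 19, so a_1 = 2.
  28 = 1*19 + 9, so a_2 = 1.
  19 = 2*9 + 1, so a_3 = 2.
  9 = 9*1 + 0, so a_4 = 9.
so x = [2; 2, 1, 2, 9].
Convergents (p_i = a_i*p_{i-1} + p_{i-2}, q_i = a_i*q_{i-1} + q_{i-2} with p_{-2}=0, p_{-1}=1, q_{-2}=1, q_{-1}=0), until the denominator exceeds 28:
  i=0: a_0=2, p_0 = 2*1 + 0 = 2, q_0 = 2*0 + 1 = 1.
  i=1: a_1=2, p_1 = 2*2 + 1 = 5, q_1 = 2*1 + 0 = 2.
  i=2: a_2=1, p_2 = 1*5 + 2 = 7, q_2 = 1*2 + 1 = 3.
  i=3: a_3=2, p_3 = 2*7 + 5 = 19, q_3 = 2*3 + 2 = 8.
  i=4: a_4=9, p_4 = 9*19 + 7 = 178, q_4 = 9*8 + 3 = 75.
q_4 = 75 > 28, so the last convergent with denominator <= 28 is p_3/q_3 = 19/8.
The closest fraction with denominator <= 28 is either p_3/q_3 or the intermediate fraction (k*p_3 + p_2)/(k*q_3 + q_2) with the largest k >= 1 whose denominator stays <= 28; these approach x as k grows, and every other convergent or intermediate fraction in range is farther away.
Largest k: floor((28 - q_2)/q_3) = floor((28 - 3)/8) = 3.
That gives (3*19 + 7)/(3*8 + 3) = 64/27.
Compare the errors: |x - 19/8| = |178*8 - 19*75|/(75*8) = 1/600, and |x - 64/27| = |178*27 - 64*75|/(75*27) = 6/2025.
Cross-multiplying, 1*2025 = 2025 < 3600 = 6*600, so 1/600 is smaller: the convergent 19/8 is closer to x than 64/27.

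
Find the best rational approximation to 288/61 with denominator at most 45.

203/43

Expand x = 288/61 as a continued fraction with the Euclidean algorithm:
  288 = 4*61 + 44, so a_0 = 4.
  61 = 1*44 + 17, so a_1 = 1.
  44 = 2*17 + 10, so a_2 = 2.
  17 = 1*10 + 7, so a_3 = 1.
  10 = 1*7 + 3, so a_4 = 1.
  7 = 2*3 + 1, so a_5 = 2.
  3 = 3*1 + 0, so a_6 = 3.
so x = [4; 1, 2, 1, 1, 2, 3].
Convergents (p_i = a_i*p_{i-1} + p_{i-2}, q_i = a_i*q_{i-1} + q_{i-2} with p_{-2}=0, p_{-1}=1, q_{-2}=1, q_{-1}=0), until the denominator exceeds 45:
  i=0: a_0=4, p_0 = 4*1 + 0 = 4, q_0 = 4*0 + 1 = 1.
  i=1: a_1=1, p_1 = 1*4 + 1 = 5, q_1 = 1*1 + 0 = 1.
  i=2: a_2=2, p_2 = 2*5 + 4 = 14, q_2 = 2*1 + 1 = 3.
  i=3: a_3=1, p_3 = 1*14 + 5 = 19, q_3 = 1*3 + 1 = 4.
  i=4: a_4=1, p_4 = 1*19 + 14 = 33, q_4 = 1*4 + 3 = 7.
  i=5: a_5=2, p_5 = 2*33 + 19 = 85, q_5 = 2*7 + 4 = 18.
  i=6: a_6=3, p_6 = 3*85 + 33 = 288, q_6 = 3*18 + 7 = 61.
q_6 = 61 > 45, so the last convergent with denominator <= 45 is p_5/q_5 = 85/18.
The closest fraction with denominator <= 45 is either p_5/q_5 or the intermediate fraction (k*p_5 + p_4)/(k*q_5 + q_4) with the largest k >= 1 whose denominator stays <= 45; these approach x as k grows, and every other convergent or intermediate fraction in range is farther away.
Largest k: floor((45 - q_4)/q_5) = floor((45 - 7)/18) = 2.
That gives (2*85 + 33)/(2*18 + 7) = 203/43.
Compare the errors: |x - 85/18| = |288*18 - 85*61|/(61*18) = 1/1098, and |x - 203/43| = |288*43 - 203*61|/(61*43) = 1/2623.
Cross-multiplying, 1*1098 = 1098 < 2623 = 1*2623, so 1/2623 is smaller: the intermediate fraction 203/43 is closer to x than 85/18.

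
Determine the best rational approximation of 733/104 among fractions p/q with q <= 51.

Expand x = 733/104 as a continued fraction with the Euclidean algorithm:
  733 = 7*104 + 5, so a_0 = 7.
  104 = 20*5 + 4, so a_1 = 20.
  5 = 1*4 + 1, so a_2 = 1.
  4 = 4*1 + 0, so a_3 = 4.
so x = [7; 20, 1, 4].
Convergents (p_i = a_i*p_{i-1} + p_{i-2}, q_i = a_i*q_{i-1} + q_{i-2} with p_{-2}=0, p_{-1}=1, q_{-2}=1, q_{-1}=0), until the denominator exceeds 51:
  i=0: a_0=7, p_0 = 7*1 + 0 = 7, q_0 = 7*0 + 1 = 1.
  i=1: a_1=20, p_1 = 20*7 + 1 = 141, q_1 = 20*1 + 0 = 20.
  i=2: a_2=1, p_2 = 1*141 + 7 = 148, q_2 = 1*20 + 1 = 21.
  i=3: a_3=4, p_3 = 4*148 + 141 = 733, q_3 = 4*21 + 20 = 104.
q_3 = 104 > 51, so the last convergent with denominator <= 51 is p_2/q_2 = 148/21.
The closest fraction with denominator <= 51 is either p_2/q_2 or the intermediate fraction (k*p_2 + p_1)/(k*q_2 + q_1) with the largest k >= 1 whose denominator stays <= 51; these approach x as k grows, and every other convergent or intermediate fraction in range is farther away.
Largest k: floor((51 - q_1)/q_2) = floor((51 - 20)/21) = 1.
That gives (1*148 + 141)/(1*21 + 20) = 289/41.
Compare the errors: |x - 148/21| = |733*21 - 148*104|/(104*21) = 1/2184, and |x - 289/41| = |733*41 - 289*104|/(104*41) = 3/4264.
Cross-multiplying, 1*4264 = 4264 < 6552 = 3*2184, so 1/2184 is smaller: the convergent 148/21 is closer to x than 289/41.

148/21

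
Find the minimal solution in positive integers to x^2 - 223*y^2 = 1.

First expand sqrt(223) as a continued fraction. With x_i = (sqrt(223) + m_i)/d_i and (m_0, d_0) = (0, 1): a_0 = floor(sqrt(223)) = 14, since 14^2 = 196 <= 223 < 225 = 15^2.
Iterate m_{i+1} = d_i*a_i - m_i, d_{i+1} = (223 - m_{i+1}^2)/d_i, a_{i+1} = floor((a_0 + m_{i+1})/d_{i+1}):
  m_1 = 1*14 - 0 = 14, d_1 = (223 - 14^2)/1 = 27/1 = 27, a_1 = floor((14 + 14)/27) = 1.
  m_2 = 27*1 - 14 = 13, d_2 = (223 - 13^2)/27 = 54/27 = 2, a_2 = floor((14 + 13)/2) = 13.
  m_3 = 2*13 - 13 = 13, d_3 = (223 - 13^2)/2 = 54/2 = 27, a_3 = floor((14 + 13)/27) = 1.
  m_4 = 27*1 - 13 = 14, d_4 = (223 - 14^2)/27 = 27/27 = 1, a_4 = floor((14 + 14)/1) = 28.
  m_5 = 1*28 - 14 = 14, d_5 = (223 - 14^2)/1 = 27/1 = 27: (m_5, d_5) = (m_1, d_1) = (14, 27), so from here the quotients repeat a_1, ..., a_4; the period length is 4.
So sqrt(223) = [14; (1, 13, 1, 28)] with period length k = 4.
k is even, so the fundamental solution of x^2 - 223y^2 = 1 is (p_{k-1}, q_{k-1}) = (p_3, q_3); compute convergents through index 3.
Convergents (p_i = a_i*p_{i-1} + p_{i-2}, q_i = a_i*q_{i-1} + q_{i-2} with p_{-2}=0, p_{-1}=1, q_{-2}=1, q_{-1}=0):
  i=0: a_0=14, p_0 = 14*1 + 0 = 14, q_0 = 14*0 + 1 = 1.
  i=1: a_1=1, p_1 = 1*14 + 1 = 15, q_1 = 1*1 + 0 = 1.
  i=2: a_2=13, p_2 = 13*15 + 14 = 209, q_2 = 13*1 + 1 = 14.
  i=3: a_3=1, p_3 = 1*209 + 15 = 224, q_3 = 1*14 + 1 = 15.
Check: 224^2 - 223*15^2 = 50176 - 50175 = 1, so (x, y) = (224, 15) solves the equation, and by the theorem it is the least positive solution.

(x, y) = (224, 15)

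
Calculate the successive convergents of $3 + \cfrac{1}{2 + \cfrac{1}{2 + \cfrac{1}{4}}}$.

Using the convergent recurrence p_i = a_i*p_{i-1} + p_{i-2}, q_i = a_i*q_{i-1} + q_{i-2} with p_{-2}=0, p_{-1}=1, q_{-2}=1, q_{-1}=0:
  i=0: a_0=3, p_0 = 3*1 + 0 = 3, q_0 = 3*0 + 1 = 1.
  i=1: a_1=2, p_1 = 2*3 + 1 = 7, q_1 = 2*1 + 0 = 2.
  i=2: a_2=2, p_2 = 2*7 + 3 = 17, q_2 = 2*2 + 1 = 5.
  i=3: a_3=4, p_3 = 4*17 + 7 = 75, q_3 = 4*5 + 2 = 22.

3/1, 7/2, 17/5, 75/22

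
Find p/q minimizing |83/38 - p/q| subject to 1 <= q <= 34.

Expand x = 83/38 as a continued fraction with the Euclidean algorithm:
  83 = 2*38 + 7, so a_0 = 2.
  38 = 5*7 + 3, so a_1 = 5.
  7 = 2*3 + 1, so a_2 = 2.
  3 = 3*1 + 0, so a_3 = 3.
so x = [2; 5, 2, 3].
Convergents (p_i = a_i*p_{i-1} + p_{i-2}, q_i = a_i*q_{i-1} + q_{i-2} with p_{-2}=0, p_{-1}=1, q_{-2}=1, q_{-1}=0), until the denominator exceeds 34:
  i=0: a_0=2, p_0 = 2*1 + 0 = 2, q_0 = 2*0 + 1 = 1.
  i=1: a_1=5, p_1 = 5*2 + 1 = 11, q_1 = 5*1 + 0 = 5.
  i=2: a_2=2, p_2 = 2*11 + 2 = 24, q_2 = 2*5 + 1 = 11.
  i=3: a_3=3, p_3 = 3*24 + 11 = 83, q_3 = 3*11 + 5 = 38.
q_3 = 38 > 34, so the last convergent with denominator <= 34 is p_2/q_2 = 24/11.
The closest fraction with denominator <= 34 is either p_2/q_2 or the intermediate fraction (k*p_2 + p_1)/(k*q_2 + q_1) with the largest k >= 1 whose denominator stays <= 34; these approach x as k grows, and every other convergent or intermediate fraction in range is farther away.
Largest k: floor((34 - q_1)/q_2) = floor((34 - 5)/11) = 2.
That gives (2*24 + 11)/(2*11 + 5) = 59/27.
Compare the errors: |x - 24/11| = |83*11 - 24*38|/(38*11) = 1/418, and |x - 59/27| = |83*27 - 59*38|/(38*27) = 1/1026.
Cross-multiplying, 1*418 = 418 < 1026 = 1*1026, so 1/1026 is smaller: the intermediate fraction 59/27 is closer to x than 24/11.

59/27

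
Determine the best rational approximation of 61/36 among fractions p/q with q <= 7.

12/7

Expand x = 61/36 as a continued fraction with the Euclidean algorithm:
  61 = 1*36 + 25, so a_0 = 1.
  36 = 1*25 + 11, so a_1 = 1.
  25 = 2*11 + 3, so a_2 = 2.
  11 = 3*3 + 2, so a_3 = 3.
  3 = 1*2 + 1, so a_4 = 1.
  2 = 2*1 + 0, so a_5 = 2.
so x = [1; 1, 2, 3, 1, 2].
Convergents (p_i = a_i*p_{i-1} + p_{i-2}, q_i = a_i*q_{i-1} + q_{i-2} with p_{-2}=0, p_{-1}=1, q_{-2}=1, q_{-1}=0), until the denominator exceeds 7:
  i=0: a_0=1, p_0 = 1*1 + 0 = 1, q_0 = 1*0 + 1 = 1.
  i=1: a_1=1, p_1 = 1*1 + 1 = 2, q_1 = 1*1 + 0 = 1.
  i=2: a_2=2, p_2 = 2*2 + 1 = 5, q_2 = 2*1 + 1 = 3.
  i=3: a_3=3, p_3 = 3*5 + 2 = 17, q_3 = 3*3 + 1 = 10.
q_3 = 10 > 7, so the last convergent with denominator <= 7 is p_2/q_2 = 5/3.
The closest fraction with denominator <= 7 is either p_2/q_2 or the intermediate fraction (k*p_2 + p_1)/(k*q_2 + q_1) with the largest k >= 1 whose denominator stays <= 7; these approach x as k grows, and every other convergent or intermediate fraction in range is farther away.
Largest k: floor((7 - q_1)/q_2) = floor((7 - 1)/3) = 2.
That gives (2*5 + 2)/(2*3 + 1) = 12/7.
Compare the errors: |x - 5/3| = |61*3 - 5*36|/(36*3) = 3/108, and |x - 12/7| = |61*7 - 12*36|/(36*7) = 5/252.
Cross-multiplying, 5*108 = 540 < 756 = 3*252, so 5/252 is smaller: the intermediate fraction 12/7 is closer to x than 5/3.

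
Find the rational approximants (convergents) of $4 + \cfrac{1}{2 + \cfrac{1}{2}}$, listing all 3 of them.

Using the convergent recurrence p_i = a_i*p_{i-1} + p_{i-2}, q_i = a_i*q_{i-1} + q_{i-2} with p_{-2}=0, p_{-1}=1, q_{-2}=1, q_{-1}=0:
  i=0: a_0=4, p_0 = 4*1 + 0 = 4, q_0 = 4*0 + 1 = 1.
  i=1: a_1=2, p_1 = 2*4 + 1 = 9, q_1 = 2*1 + 0 = 2.
  i=2: a_2=2, p_2 = 2*9 + 4 = 22, q_2 = 2*2 + 1 = 5.

4/1, 9/2, 22/5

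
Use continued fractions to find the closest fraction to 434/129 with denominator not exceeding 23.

37/11

Expand x = 434/129 as a continued fraction with the Euclidean algorithm:
  434 = 3*129 + 47, so a_0 = 3.
  129 = 2*47 + 35, so a_1 = 2.
  47 = 1*35 + 12, so a_2 = 1.
  35 = 2*12 + 11, so a_3 = 2.
  12 = 1*11 + 1, so a_4 = 1.
  11 = 11*1 + 0, so a_5 = 11.
so x = [3; 2, 1, 2, 1, 11].
Convergents (p_i = a_i*p_{i-1} + p_{i-2}, q_i = a_i*q_{i-1} + q_{i-2} with p_{-2}=0, p_{-1}=1, q_{-2}=1, q_{-1}=0), until the denominator exceeds 23:
  i=0: a_0=3, p_0 = 3*1 + 0 = 3, q_0 = 3*0 + 1 = 1.
  i=1: a_1=2, p_1 = 2*3 + 1 = 7, q_1 = 2*1 + 0 = 2.
  i=2: a_2=1, p_2 = 1*7 + 3 = 10, q_2 = 1*2 + 1 = 3.
  i=3: a_3=2, p_3 = 2*10 + 7 = 27, q_3 = 2*3 + 2 = 8.
  i=4: a_4=1, p_4 = 1*27 + 10 = 37, q_4 = 1*8 + 3 = 11.
  i=5: a_5=11, p_5 = 11*37 + 27 = 434, q_5 = 11*11 + 8 = 129.
q_5 = 129 > 23, so the last convergent with denominator <= 23 is p_4/q_4 = 37/11.
The closest fraction with denominator <= 23 is either p_4/q_4 or the intermediate fraction (k*p_4 + p_3)/(k*q_4 + q_3) with the largest k >= 1 whose denominator stays <= 23; these approach x as k grows, and every other convergent or intermediate fraction in range is farther away.
Largest k: floor((23 - q_3)/q_4) = floor((23 - 8)/11) = 1.
That gives (1*37 + 27)/(1*11 + 8) = 64/19.
Compare the errors: |x - 37/11| = |434*11 - 37*129|/(129*11) = 1/1419, and |x - 64/19| = |434*19 - 64*129|/(129*19) = 10/2451.
Cross-multiplying, 1*2451 = 2451 < 14190 = 10*1419, so 1/1419 is smaller: the convergent 37/11 is closer to x than 64/19.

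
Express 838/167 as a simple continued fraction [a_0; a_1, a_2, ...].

Run the Euclidean algorithm on 838 and 167; the successive quotients are the partial quotients a_0, a_1, ... (each step inverts the fractional part left over by the previous one):
  838 = 5*167 + 3, so a_0 = 5.
  167 = 55*3 + 2, so a_1 = 55.
  3 = 1*2 + 1, so a_2 = 1.
  2 = 2*1 + 0, so a_3 = 2.
The remainder reaches 0 after 4 divisions, so the expansion has 4 partial quotients, read off in order.

[5; 55, 1, 2]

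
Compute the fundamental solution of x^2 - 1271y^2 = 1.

(x, y) = (32799, 920)

First expand sqrt(1271) as a continued fraction. With x_i = (sqrt(1271) + m_i)/d_i and (m_0, d_0) = (0, 1): a_0 = floor(sqrt(1271)) = 35, since 35^2 = 1225 <= 1271 < 1296 = 36^2.
Iterate m_{i+1} = d_i*a_i - m_i, d_{i+1} = (1271 - m_{i+1}^2)/d_i, a_{i+1} = floor((a_0 + m_{i+1})/d_{i+1}):
  m_1 = 1*35 - 0 = 35, d_1 = (1271 - 35^2)/1 = 46/1 = 46, a_1 = floor((35 + 35)/46) = 1.
  m_2 = 46*1 - 35 = 11, d_2 = (1271 - 11^2)/46 = 1150/46 = 25, a_2 = floor((35 + 11)/25) = 1.
  m_3 = 25*1 - 11 = 14, d_3 = (1271 - 14^2)/25 = 1075/25 = 43, a_3 = floor((35 + 14)/43) = 1.
  m_4 = 43*1 - 14 = 29, d_4 = (1271 - 29^2)/43 = 430/43 = 10, a_4 = floor((35 + 29)/10) = 6.
  m_5 = 10*6 - 29 = 31, d_5 = (1271 - 31^2)/10 = 310/10 = 31, a_5 = floor((35 + 31)/31) = 2.
  m_6 = 31*2 - 31 = 31, d_6 = (1271 - 31^2)/31 = 310/31 = 10, a_6 = floor((35 + 31)/10) = 6.
  m_7 = 10*6 - 31 = 29, d_7 = (1271 - 29^2)/10 = 430/10 = 43, a_7 = floor((35 + 29)/43) = 1.
  m_8 = 43*1 - 29 = 14, d_8 = (1271 - 14^2)/43 = 1075/43 = 25, a_8 = floor((35 + 14)/25) = 1.
  m_9 = 25*1 - 14 = 11, d_9 = (1271 - 11^2)/25 = 1150/25 = 46, a_9 = floor((35 + 11)/46) = 1.
  m_10 = 46*1 - 11 = 35, d_10 = (1271 - 35^2)/46 = 46/46 = 1, a_10 = floor((35 + 35)/1) = 70.
  m_11 = 1*70 - 35 = 35, d_11 = (1271 - 35^2)/1 = 46/1 = 46: (m_11, d_11) = (m_1, d_1) = (35, 46), so from here the quotients repeat a_1, ..., a_10; the period length is 10.
So sqrt(1271) = [35; (1, 1, 1, 6, 2, 6, 1, 1, 1, 70)] with period length k = 10.
k is even, so the fundamental solution of x^2 - 1271y^2 = 1 is (p_{k-1}, q_{k-1}) = (p_9, q_9); compute convergents through index 9.
Convergents (p_i = a_i*p_{i-1} + p_{i-2}, q_i = a_i*q_{i-1} + q_{i-2} with p_{-2}=0, p_{-1}=1, q_{-2}=1, q_{-1}=0):
  i=0: a_0=35, p_0 = 35*1 + 0 = 35, q_0 = 35*0 + 1 = 1.
  i=1: a_1=1, p_1 = 1*35 + 1 = 36, q_1 = 1*1 + 0 = 1.
  i=2: a_2=1, p_2 = 1*36 + 35 = 71, q_2 = 1*1 + 1 = 2.
  i=3: a_3=1, p_3 = 1*71 + 36 = 107, q_3 = 1*2 + 1 = 3.
  i=4: a_4=6, p_4 = 6*107 + 71 = 713, q_4 = 6*3 + 2 = 20.
  i=5: a_5=2, p_5 = 2*713 + 107 = 1533, q_5 = 2*20 + 3 = 43.
  i=6: a_6=6, p_6 = 6*1533 + 713 = 9911, q_6 = 6*43 + 20 = 278.
  i=7: a_7=1, p_7 = 1*9911 + 1533 = 11444, q_7 = 1*278 + 43 = 321.
  i=8: a_8=1, p_8 = 1*11444 + 9911 = 21355, q_8 = 1*321 + 278 = 599.
  i=9: a_9=1, p_9 = 1*21355 + 11444 = 32799, q_9 = 1*599 + 321 = 920.
Check: 32799^2 - 1271*920^2 = 1075774401 - 1075774400 = 1, so (x, y) = (32799, 920) solves the equation, and by the theorem it is the least positive solution.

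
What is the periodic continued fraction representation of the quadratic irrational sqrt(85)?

Write x_i = (sqrt(85) + m_i)/d_i with (m_0, d_0) = (0, 1). a_0 = floor(sqrt(85)) = 9, since 9^2 = 81 <= 85 < 100 = 10^2.
Iterate m_{i+1} = d_i*a_i - m_i, d_{i+1} = (85 - m_{i+1}^2)/d_i, a_{i+1} = floor((a_0 + m_{i+1})/d_{i+1}):
  m_1 = 1*9 - 0 = 9, d_1 = (85 - 9^2)/1 = 4/1 = 4, a_1 = floor((9 + 9)/4) = 4.
  m_2 = 4*4 - 9 = 7, d_2 = (85 - 7^2)/4 = 36/4 = 9, a_2 = floor((9 + 7)/9) = 1.
  m_3 = 9*1 - 7 = 2, d_3 = (85 - 2^2)/9 = 81/9 = 9, a_3 = floor((9 + 2)/9) = 1.
  m_4 = 9*1 - 2 = 7, d_4 = (85 - 7^2)/9 = 36/9 = 4, a_4 = floor((9 + 7)/4) = 4.
  m_5 = 4*4 - 7 = 9, d_5 = (85 - 9^2)/4 = 4/4 = 1, a_5 = floor((9 + 9)/1) = 18.
  m_6 = 1*18 - 9 = 9, d_6 = (85 - 9^2)/1 = 4/1 = 4: (m_6, d_6) = (m_1, d_1) = (9, 4), so from here the quotients repeat a_1, ..., a_5; the period length is 5.
Hence the expansion of sqrt(85) is a_0 = 9 followed by the repeating block 4, 1, 1, 4, 18 (period 5).

[9; (4, 1, 1, 4, 18)]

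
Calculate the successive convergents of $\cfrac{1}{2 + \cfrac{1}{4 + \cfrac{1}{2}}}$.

0/1, 1/2, 4/9, 9/20

Using the convergent recurrence p_i = a_i*p_{i-1} + p_{i-2}, q_i = a_i*q_{i-1} + q_{i-2} with p_{-2}=0, p_{-1}=1, q_{-2}=1, q_{-1}=0:
  i=0: a_0=0, p_0 = 0*1 + 0 = 0, q_0 = 0*0 + 1 = 1.
  i=1: a_1=2, p_1 = 2*0 + 1 = 1, q_1 = 2*1 + 0 = 2.
  i=2: a_2=4, p_2 = 4*1 + 0 = 4, q_2 = 4*2 + 1 = 9.
  i=3: a_3=2, p_3 = 2*4 + 1 = 9, q_3 = 2*9 + 2 = 20.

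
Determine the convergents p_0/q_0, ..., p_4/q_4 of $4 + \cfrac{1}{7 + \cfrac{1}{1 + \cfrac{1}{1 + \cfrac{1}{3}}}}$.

Using the convergent recurrence p_i = a_i*p_{i-1} + p_{i-2}, q_i = a_i*q_{i-1} + q_{i-2} with p_{-2}=0, p_{-1}=1, q_{-2}=1, q_{-1}=0:
  i=0: a_0=4, p_0 = 4*1 + 0 = 4, q_0 = 4*0 + 1 = 1.
  i=1: a_1=7, p_1 = 7*4 + 1 = 29, q_1 = 7*1 + 0 = 7.
  i=2: a_2=1, p_2 = 1*29 + 4 = 33, q_2 = 1*7 + 1 = 8.
  i=3: a_3=1, p_3 = 1*33 + 29 = 62, q_3 = 1*8 + 7 = 15.
  i=4: a_4=3, p_4 = 3*62 + 33 = 219, q_4 = 3*15 + 8 = 53.

4/1, 29/7, 33/8, 62/15, 219/53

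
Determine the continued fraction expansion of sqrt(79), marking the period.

[8; (1, 7, 1, 16)]

Write x_i = (sqrt(79) + m_i)/d_i with (m_0, d_0) = (0, 1). a_0 = floor(sqrt(79)) = 8, since 8^2 = 64 <= 79 < 81 = 9^2.
Iterate m_{i+1} = d_i*a_i - m_i, d_{i+1} = (79 - m_{i+1}^2)/d_i, a_{i+1} = floor((a_0 + m_{i+1})/d_{i+1}):
  m_1 = 1*8 - 0 = 8, d_1 = (79 - 8^2)/1 = 15/1 = 15, a_1 = floor((8 + 8)/15) = 1.
  m_2 = 15*1 - 8 = 7, d_2 = (79 - 7^2)/15 = 30/15 = 2, a_2 = floor((8 + 7)/2) = 7.
  m_3 = 2*7 - 7 = 7, d_3 = (79 - 7^2)/2 = 30/2 = 15, a_3 = floor((8 + 7)/15) = 1.
  m_4 = 15*1 - 7 = 8, d_4 = (79 - 8^2)/15 = 15/15 = 1, a_4 = floor((8 + 8)/1) = 16.
  m_5 = 1*16 - 8 = 8, d_5 = (79 - 8^2)/1 = 15/1 = 15: (m_5, d_5) = (m_1, d_1) = (8, 15), so from here the quotients repeat a_1, ..., a_4; the period length is 4.
Hence the expansion of sqrt(79) is a_0 = 8 followed by the repeating block 1, 7, 1, 16 (period 4).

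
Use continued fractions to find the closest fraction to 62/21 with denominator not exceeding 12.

35/12

Expand x = 62/21 as a continued fraction with the Euclidean algorithm:
  62 = 2*21 + 20, so a_0 = 2.
  21 = 1*20 + 1, so a_1 = 1.
  20 = 20*1 + 0, so a_2 = 20.
so x = [2; 1, 20].
Convergents (p_i = a_i*p_{i-1} + p_{i-2}, q_i = a_i*q_{i-1} + q_{i-2} with p_{-2}=0, p_{-1}=1, q_{-2}=1, q_{-1}=0), until the denominator exceeds 12:
  i=0: a_0=2, p_0 = 2*1 + 0 = 2, q_0 = 2*0 + 1 = 1.
  i=1: a_1=1, p_1 = 1*2 + 1 = 3, q_1 = 1*1 + 0 = 1.
  i=2: a_2=20, p_2 = 20*3 + 2 = 62, q_2 = 20*1 + 1 = 21.
q_2 = 21 > 12, so the last convergent with denominator <= 12 is p_1/q_1 = 3/1.
The closest fraction with denominator <= 12 is either p_1/q_1 or the intermediate fraction (k*p_1 + p_0)/(k*q_1 + q_0) with the largest k >= 1 whose denominator stays <= 12; these approach x as k grows, and every other convergent or intermediate fraction in range is farther away.
Largest k: floor((12 - q_0)/q_1) = floor((12 - 1)/1) = 11.
That gives (11*3 + 2)/(11*1 + 1) = 35/12.
Compare the errors: |x - 3/1| = |62*1 - 3*21|/(21*1) = 1/21, and |x - 35/12| = |62*12 - 35*21|/(21*12) = 9/252.
Cross-multiplying, 9*21 = 189 < 252 = 1*252, so 9/252 is smaller: the intermediate fraction 35/12 is closer to x than 3/1.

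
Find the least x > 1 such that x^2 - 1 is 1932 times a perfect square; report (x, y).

First expand sqrt(1932) as a continued fraction. With x_i = (sqrt(1932) + m_i)/d_i and (m_0, d_0) = (0, 1): a_0 = floor(sqrt(1932)) = 43, since 43^2 = 1849 <= 1932 < 1936 = 44^2.
Iterate m_{i+1} = d_i*a_i - m_i, d_{i+1} = (1932 - m_{i+1}^2)/d_i, a_{i+1} = floor((a_0 + m_{i+1})/d_{i+1}):
  m_1 = 1*43 - 0 = 43, d_1 = (1932 - 43^2)/1 = 83/1 = 83, a_1 = floor((43 + 43)/83) = 1.
  m_2 = 83*1 - 43 = 40, d_2 = (1932 - 40^2)/83 = 332/83 = 4, a_2 = floor((43 + 40)/4) = 20.
  m_3 = 4*20 - 40 = 40, d_3 = (1932 - 40^2)/4 = 332/4 = 83, a_3 = floor((43 + 40)/83) = 1.
  m_4 = 83*1 - 40 = 43, d_4 = (1932 - 43^2)/83 = 83/83 = 1, a_4 = floor((43 + 43)/1) = 86.
  m_5 = 1*86 - 43 = 43, d_5 = (1932 - 43^2)/1 = 83/1 = 83: (m_5, d_5) = (m_1, d_1) = (43, 83), so from here the quotients repeat a_1, ..., a_4; the period length is 4.
So sqrt(1932) = [43; (1, 20, 1, 86)] with period length k = 4.
k is even, so the fundamental solution of x^2 - 1932y^2 = 1 is (p_{k-1}, q_{k-1}) = (p_3, q_3); compute convergents through index 3.
Convergents (p_i = a_i*p_{i-1} + p_{i-2}, q_i = a_i*q_{i-1} + q_{i-2} with p_{-2}=0, p_{-1}=1, q_{-2}=1, q_{-1}=0):
  i=0: a_0=43, p_0 = 43*1 + 0 = 43, q_0 = 43*0 + 1 = 1.
  i=1: a_1=1, p_1 = 1*43 + 1 = 44, q_1 = 1*1 + 0 = 1.
  i=2: a_2=20, p_2 = 20*44 + 43 = 923, q_2 = 20*1 + 1 = 21.
  i=3: a_3=1, p_3 = 1*923 + 44 = 967, q_3 = 1*21 + 1 = 22.
Check: 967^2 - 1932*22^2 = 935089 - 935088 = 1, so (x, y) = (967, 22) solves the equation, and by the theorem it is the least positive solution.

(x, y) = (967, 22)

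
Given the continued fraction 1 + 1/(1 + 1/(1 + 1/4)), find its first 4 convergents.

1/1, 2/1, 3/2, 14/9

Using the convergent recurrence p_i = a_i*p_{i-1} + p_{i-2}, q_i = a_i*q_{i-1} + q_{i-2} with p_{-2}=0, p_{-1}=1, q_{-2}=1, q_{-1}=0:
  i=0: a_0=1, p_0 = 1*1 + 0 = 1, q_0 = 1*0 + 1 = 1.
  i=1: a_1=1, p_1 = 1*1 + 1 = 2, q_1 = 1*1 + 0 = 1.
  i=2: a_2=1, p_2 = 1*2 + 1 = 3, q_2 = 1*1 + 1 = 2.
  i=3: a_3=4, p_3 = 4*3 + 2 = 14, q_3 = 4*2 + 1 = 9.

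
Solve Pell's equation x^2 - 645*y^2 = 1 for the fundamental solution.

First expand sqrt(645) as a continued fraction. With x_i = (sqrt(645) + m_i)/d_i and (m_0, d_0) = (0, 1): a_0 = floor(sqrt(645)) = 25, since 25^2 = 625 <= 645 < 676 = 26^2.
Iterate m_{i+1} = d_i*a_i - m_i, d_{i+1} = (645 - m_{i+1}^2)/d_i, a_{i+1} = floor((a_0 + m_{i+1})/d_{i+1}):
  m_1 = 1*25 - 0 = 25, d_1 = (645 - 25^2)/1 = 20/1 = 20, a_1 = floor((25 + 25)/20) = 2.
  m_2 = 20*2 - 25 = 15, d_2 = (645 - 15^2)/20 = 420/20 = 21, a_2 = floor((25 + 15)/21) = 1.
  m_3 = 21*1 - 15 = 6, d_3 = (645 - 6^2)/21 = 609/21 = 29, a_3 = floor((25 + 6)/29) = 1.
  m_4 = 29*1 - 6 = 23, d_4 = (645 - 23^2)/29 = 116/29 = 4, a_4 = floor((25 + 23)/4) = 12.
  m_5 = 4*12 - 23 = 25, d_5 = (645 - 25^2)/4 = 20/4 = 5, a_5 = floor((25 + 25)/5) = 10.
  m_6 = 5*10 - 25 = 25, d_6 = (645 - 25^2)/5 = 20/5 = 4, a_6 = floor((25 + 25)/4) = 12.
  m_7 = 4*12 - 25 = 23, d_7 = (645 - 23^2)/4 = 116/4 = 29, a_7 = floor((25 + 23)/29) = 1.
  m_8 = 29*1 - 23 = 6, d_8 = (645 - 6^2)/29 = 609/29 = 21, a_8 = floor((25 + 6)/21) = 1.
  m_9 = 21*1 - 6 = 15, d_9 = (645 - 15^2)/21 = 420/21 = 20, a_9 = floor((25 + 15)/20) = 2.
  m_10 = 20*2 - 15 = 25, d_10 = (645 - 25^2)/20 = 20/20 = 1, a_10 = floor((25 + 25)/1) = 50.
  m_11 = 1*50 - 25 = 25, d_11 = (645 - 25^2)/1 = 20/1 = 20: (m_11, d_11) = (m_1, d_1) = (25, 20), so from here the quotients repeat a_1, ..., a_10; the period length is 10.
So sqrt(645) = [25; (2, 1, 1, 12, 10, 12, 1, 1, 2, 50)] with period length k = 10.
k is even, so the fundamental solution of x^2 - 645y^2 = 1 is (p_{k-1}, q_{k-1}) = (p_9, q_9); compute convergents through index 9.
Convergents (p_i = a_i*p_{i-1} + p_{i-2}, q_i = a_i*q_{i-1} + q_{i-2} with p_{-2}=0, p_{-1}=1, q_{-2}=1, q_{-1}=0):
  i=0: a_0=25, p_0 = 25*1 + 0 = 25, q_0 = 25*0 + 1 = 1.
  i=1: a_1=2, p_1 = 2*25 + 1 = 51, q_1 = 2*1 + 0 = 2.
  i=2: a_2=1, p_2 = 1*51 + 25 = 76, q_2 = 1*2 + 1 = 3.
  i=3: a_3=1, p_3 = 1*76 + 51 = 127, q_3 = 1*3 + 2 = 5.
  i=4: a_4=12, p_4 = 12*127 + 76 = 1600, q_4 = 12*5 + 3 = 63.
  i=5: a_5=10, p_5 = 10*1600 + 127 = 16127, q_5 = 10*63 + 5 = 635.
  i=6: a_6=12, p_6 = 12*16127 + 1600 = 195124, q_6 = 12*635 + 63 = 7683.
  i=7: a_7=1, p_7 = 1*195124 + 16127 = 211251, q_7 = 1*7683 + 635 = 8318.
  i=8: a_8=1, p_8 = 1*211251 + 195124 = 406375, q_8 = 1*8318 + 7683 = 16001.
  i=9: a_9=2, p_9 = 2*406375 + 211251 = 1024001, q_9 = 2*16001 + 8318 = 40320.
Check: 1024001^2 - 645*40320^2 = 1048578048001 - 1048578048000 = 1, so (x, y) = (1024001, 40320) solves the equation, and by the theorem it is the least positive solution.

(x, y) = (1024001, 40320)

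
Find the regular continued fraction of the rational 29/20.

[1; 2, 4, 2]

Run the Euclidean algorithm on 29 and 20; the successive quotients are the partial quotients a_0, a_1, ... (each step inverts the fractional part left over by the previous one):
  29 = 1*20 + 9, so a_0 = 1.
  20 = 2*9 + 2, so a_1 = 2.
  9 = 4*2 + 1, so a_2 = 4.
  2 = 2*1 + 0, so a_3 = 2.
The remainder reaches 0 after 4 divisions, so the expansion has 4 partial quotients, read off in order.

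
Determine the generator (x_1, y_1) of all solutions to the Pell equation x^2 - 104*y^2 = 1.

(x, y) = (51, 5)

First expand sqrt(104) as a continued fraction. With x_i = (sqrt(104) + m_i)/d_i and (m_0, d_0) = (0, 1): a_0 = floor(sqrt(104)) = 10, since 10^2 = 100 <= 104 < 121 = 11^2.
Iterate m_{i+1} = d_i*a_i - m_i, d_{i+1} = (104 - m_{i+1}^2)/d_i, a_{i+1} = floor((a_0 + m_{i+1})/d_{i+1}):
  m_1 = 1*10 - 0 = 10, d_1 = (104 - 10^2)/1 = 4/1 = 4, a_1 = floor((10 + 10)/4) = 5.
  m_2 = 4*5 - 10 = 10, d_2 = (104 - 10^2)/4 = 4/4 = 1, a_2 = floor((10 + 10)/1) = 20.
  m_3 = 1*20 - 10 = 10, d_3 = (104 - 10^2)/1 = 4/1 = 4: (m_3, d_3) = (m_1, d_1) = (10, 4), so from here the quotients repeat a_1, a_2; the period length is 2.
So sqrt(104) = [10; (5, 20)] with period length k = 2.
k is even, so the fundamental solution of x^2 - 104y^2 = 1 is (p_{k-1}, q_{k-1}) = (p_1, q_1); compute convergents through index 1.
Convergents (p_i = a_i*p_{i-1} + p_{i-2}, q_i = a_i*q_{i-1} + q_{i-2} with p_{-2}=0, p_{-1}=1, q_{-2}=1, q_{-1}=0):
  i=0: a_0=10, p_0 = 10*1 + 0 = 10, q_0 = 10*0 + 1 = 1.
  i=1: a_1=5, p_1 = 5*10 + 1 = 51, q_1 = 5*1 + 0 = 5.
Check: 51^2 - 104*5^2 = 2601 - 2600 = 1, so (x, y) = (51, 5) solves the equation, and by the theorem it is the least positive solution.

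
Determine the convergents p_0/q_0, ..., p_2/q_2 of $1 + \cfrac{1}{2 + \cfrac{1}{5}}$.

Using the convergent recurrence p_i = a_i*p_{i-1} + p_{i-2}, q_i = a_i*q_{i-1} + q_{i-2} with p_{-2}=0, p_{-1}=1, q_{-2}=1, q_{-1}=0:
  i=0: a_0=1, p_0 = 1*1 + 0 = 1, q_0 = 1*0 + 1 = 1.
  i=1: a_1=2, p_1 = 2*1 + 1 = 3, q_1 = 2*1 + 0 = 2.
  i=2: a_2=5, p_2 = 5*3 + 1 = 16, q_2 = 5*2 + 1 = 11.

1/1, 3/2, 16/11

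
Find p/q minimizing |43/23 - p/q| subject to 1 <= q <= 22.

28/15

Expand x = 43/23 as a continued fraction with the Euclidean algorithm:
  43 = 1*23 + 20, so a_0 = 1.
  23 = 1*20 + 3, so a_1 = 1.
  20 = 6*3 + 2, so a_2 = 6.
  3 = 1*2 + 1, so a_3 = 1.
  2 = 2*1 + 0, so a_4 = 2.
so x = [1; 1, 6, 1, 2].
Convergents (p_i = a_i*p_{i-1} + p_{i-2}, q_i = a_i*q_{i-1} + q_{i-2} with p_{-2}=0, p_{-1}=1, q_{-2}=1, q_{-1}=0), until the denominator exceeds 22:
  i=0: a_0=1, p_0 = 1*1 + 0 = 1, q_0 = 1*0 + 1 = 1.
  i=1: a_1=1, p_1 = 1*1 + 1 = 2, q_1 = 1*1 + 0 = 1.
  i=2: a_2=6, p_2 = 6*2 + 1 = 13, q_2 = 6*1 + 1 = 7.
  i=3: a_3=1, p_3 = 1*13 + 2 = 15, q_3 = 1*7 + 1 = 8.
  i=4: a_4=2, p_4 = 2*15 + 13 = 43, q_4 = 2*8 + 7 = 23.
q_4 = 23 > 22, so the last convergent with denominator <= 22 is p_3/q_3 = 15/8.
The closest fraction with denominator <= 22 is either p_3/q_3 or the intermediate fraction (k*p_3 + p_2)/(k*q_3 + q_2) with the largest k >= 1 whose denominator stays <= 22; these approach x as k grows, and every other convergent or intermediate fraction in range is farther away.
Largest k: floor((22 - q_2)/q_3) = floor((22 - 7)/8) = 1.
That gives (1*15 + 13)/(1*8 + 7) = 28/15.
Compare the errors: |x - 15/8| = |43*8 - 15*23|/(23*8) = 1/184, and |x - 28/15| = |43*15 - 28*23|/(23*15) = 1/345.
Cross-multiplying, 1*184 = 184 < 345 = 1*345, so 1/345 is smaller: the intermediate fraction 28/15 is closer to x than 15/8.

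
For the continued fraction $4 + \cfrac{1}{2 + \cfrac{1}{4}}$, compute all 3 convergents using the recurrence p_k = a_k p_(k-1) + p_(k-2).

Using the convergent recurrence p_i = a_i*p_{i-1} + p_{i-2}, q_i = a_i*q_{i-1} + q_{i-2} with p_{-2}=0, p_{-1}=1, q_{-2}=1, q_{-1}=0:
  i=0: a_0=4, p_0 = 4*1 + 0 = 4, q_0 = 4*0 + 1 = 1.
  i=1: a_1=2, p_1 = 2*4 + 1 = 9, q_1 = 2*1 + 0 = 2.
  i=2: a_2=4, p_2 = 4*9 + 4 = 40, q_2 = 4*2 + 1 = 9.

4/1, 9/2, 40/9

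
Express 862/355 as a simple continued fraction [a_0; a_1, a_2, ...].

[2; 2, 2, 1, 50]

Run the Euclidean algorithm on 862 and 355; the successive quotients are the partial quotients a_0, a_1, ... (each step inverts the fractional part left over by the previous one):
  862 = 2*355 + 152, so a_0 = 2.
  355 = 2*152 + 51, so a_1 = 2.
  152 = 2*51 + 50, so a_2 = 2.
  51 = 1*50 + 1, so a_3 = 1.
  50 = 50*1 + 0, so a_4 = 50.
The remainder reaches 0 after 5 divisions, so the expansion has 5 partial quotients, read off in order.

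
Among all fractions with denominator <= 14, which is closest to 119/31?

23/6

Expand x = 119/31 as a continued fraction with the Euclidean algorithm:
  119 = 3*31 + 26, so a_0 = 3.
  31 = 1*26 + 5, so a_1 = 1.
  26 = 5*5 + 1, so a_2 = 5.
  5 = 5*1 + 0, so a_3 = 5.
so x = [3; 1, 5, 5].
Convergents (p_i = a_i*p_{i-1} + p_{i-2}, q_i = a_i*q_{i-1} + q_{i-2} with p_{-2}=0, p_{-1}=1, q_{-2}=1, q_{-1}=0), until the denominator exceeds 14:
  i=0: a_0=3, p_0 = 3*1 + 0 = 3, q_0 = 3*0 + 1 = 1.
  i=1: a_1=1, p_1 = 1*3 + 1 = 4, q_1 = 1*1 + 0 = 1.
  i=2: a_2=5, p_2 = 5*4 + 3 = 23, q_2 = 5*1 + 1 = 6.
  i=3: a_3=5, p_3 = 5*23 + 4 = 119, q_3 = 5*6 + 1 = 31.
q_3 = 31 > 14, so the last convergent with denominator <= 14 is p_2/q_2 = 23/6.
The closest fraction with denominator <= 14 is either p_2/q_2 or the intermediate fraction (k*p_2 + p_1)/(k*q_2 + q_1) with the largest k >= 1 whose denominator stays <= 14; these approach x as k grows, and every other convergent or intermediate fraction in range is farther away.
Largest k: floor((14 - q_1)/q_2) = floor((14 - 1)/6) = 2.
That gives (2*23 + 4)/(2*6 + 1) = 50/13.
Compare the errors: |x - 23/6| = |119*6 - 23*31|/(31*6) = 1/186, and |x - 50/13| = |119*13 - 50*31|/(31*13) = 3/403.
Cross-multiplying, 1*403 = 403 < 558 = 3*186, so 1/186 is smaller: the convergent 23/6 is closer to x than 50/13.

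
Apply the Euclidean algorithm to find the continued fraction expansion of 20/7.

Run the Euclidean algorithm on 20 and 7; the successive quotients are the partial quotients a_0, a_1, ... (each step inverts the fractional part left over by the previous one):
  20 = 2*7 + 6, so a_0 = 2.
  7 = 1*6 + 1, so a_1 = 1.
  6 = 6*1 + 0, so a_2 = 6.
The remainder reaches 0 after 3 divisions, so the expansion has 3 partial quotients, read off in order.

[2; 1, 6]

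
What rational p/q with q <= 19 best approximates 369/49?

Expand x = 369/49 as a continued fraction with the Euclidean algorithm:
  369 = 7*49 + 26, so a_0 = 7.
  49 = 1*26 + 23, so a_1 = 1.
  26 = 1*23 + 3, so a_2 = 1.
  23 = 7*3 + 2, so a_3 = 7.
  3 = 1*2 + 1, so a_4 = 1.
  2 = 2*1 + 0, so a_5 = 2.
so x = [7; 1, 1, 7, 1, 2].
Convergents (p_i = a_i*p_{i-1} + p_{i-2}, q_i = a_i*q_{i-1} + q_{i-2} with p_{-2}=0, p_{-1}=1, q_{-2}=1, q_{-1}=0), until the denominator exceeds 19:
  i=0: a_0=7, p_0 = 7*1 + 0 = 7, q_0 = 7*0 + 1 = 1.
  i=1: a_1=1, p_1 = 1*7 + 1 = 8, q_1 = 1*1 + 0 = 1.
  i=2: a_2=1, p_2 = 1*8 + 7 = 15, q_2 = 1*1 + 1 = 2.
  i=3: a_3=7, p_3 = 7*15 + 8 = 113, q_3 = 7*2 + 1 = 15.
  i=4: a_4=1, p_4 = 1*113 + 15 = 128, q_4 = 1*15 + 2 = 17.
  i=5: a_5=2, p_5 = 2*128 + 113 = 369, q_5 = 2*17 + 15 = 49.
q_5 = 49 > 19, so the last convergent with denominator <= 19 is p_4/q_4 = 128/17.
The closest fraction with denominator <= 19 is either p_4/q_4 or the intermediate fraction (k*p_4 + p_3)/(k*q_4 + q_3) with the largest k >= 1 whose denominator stays <= 19; these approach x as k grows, and every other convergent or intermediate fraction in range is farther away.
Largest k: floor((19 - q_3)/q_4) = floor((19 - 15)/17) = 0.
Since k = 0, no intermediate fraction beyond p_4/q_4 has denominator <= 19, so the convergent 128/17 is the closest (its error is |369*17 - 128*49|/(49*17) = 1/833).

128/17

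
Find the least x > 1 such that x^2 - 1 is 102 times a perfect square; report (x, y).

(x, y) = (101, 10)

First expand sqrt(102) as a continued fraction. With x_i = (sqrt(102) + m_i)/d_i and (m_0, d_0) = (0, 1): a_0 = floor(sqrt(102)) = 10, since 10^2 = 100 <= 102 < 121 = 11^2.
Iterate m_{i+1} = d_i*a_i - m_i, d_{i+1} = (102 - m_{i+1}^2)/d_i, a_{i+1} = floor((a_0 + m_{i+1})/d_{i+1}):
  m_1 = 1*10 - 0 = 10, d_1 = (102 - 10^2)/1 = 2/1 = 2, a_1 = floor((10 + 10)/2) = 10.
  m_2 = 2*10 - 10 = 10, d_2 = (102 - 10^2)/2 = 2/2 = 1, a_2 = floor((10 + 10)/1) = 20.
  m_3 = 1*20 - 10 = 10, d_3 = (102 - 10^2)/1 = 2/1 = 2: (m_3, d_3) = (m_1, d_1) = (10, 2), so from here the quotients repeat a_1, a_2; the period length is 2.
So sqrt(102) = [10; (10, 20)] with period length k = 2.
k is even, so the fundamental solution of x^2 - 102y^2 = 1 is (p_{k-1}, q_{k-1}) = (p_1, q_1); compute convergents through index 1.
Convergents (p_i = a_i*p_{i-1} + p_{i-2}, q_i = a_i*q_{i-1} + q_{i-2} with p_{-2}=0, p_{-1}=1, q_{-2}=1, q_{-1}=0):
  i=0: a_0=10, p_0 = 10*1 + 0 = 10, q_0 = 10*0 + 1 = 1.
  i=1: a_1=10, p_1 = 10*10 + 1 = 101, q_1 = 10*1 + 0 = 10.
Check: 101^2 - 102*10^2 = 10201 - 10200 = 1, so (x, y) = (101, 10) solves the equation, and by the theorem it is the least positive solution.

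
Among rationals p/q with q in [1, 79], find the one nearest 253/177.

Expand x = 253/177 as a continued fraction with the Euclidean algorithm:
  253 = 1*177 + 76, so a_0 = 1.
  177 = 2*76 + 25, so a_1 = 2.
  76 = 3*25 + 1, so a_2 = 3.
  25 = 25*1 + 0, so a_3 = 25.
so x = [1; 2, 3, 25].
Convergents (p_i = a_i*p_{i-1} + p_{i-2}, q_i = a_i*q_{i-1} + q_{i-2} with p_{-2}=0, p_{-1}=1, q_{-2}=1, q_{-1}=0), until the denominator exceeds 79:
  i=0: a_0=1, p_0 = 1*1 + 0 = 1, q_0 = 1*0 + 1 = 1.
  i=1: a_1=2, p_1 = 2*1 + 1 = 3, q_1 = 2*1 + 0 = 2.
  i=2: a_2=3, p_2 = 3*3 + 1 = 10, q_2 = 3*2 + 1 = 7.
  i=3: a_3=25, p_3 = 25*10 + 3 = 253, q_3 = 25*7 + 2 = 177.
q_3 = 177 > 79, so the last convergent with denominator <= 79 is p_2/q_2 = 10/7.
The closest fraction with denominator <= 79 is either p_2/q_2 or the intermediate fraction (k*p_2 + p_1)/(k*q_2 + q_1) with the largest k >= 1 whose denominator stays <= 79; these approach x as k grows, and every other convergent or intermediate fraction in range is farther away.
Largest k: floor((79 - q_1)/q_2) = floor((79 - 2)/7) = 11.
That gives (11*10 + 3)/(11*7 + 2) = 113/79.
Compare the errors: |x - 10/7| = |253*7 - 10*177|/(177*7) = 1/1239, and |x - 113/79| = |253*79 - 113*177|/(177*79) = 14/13983.
Cross-multiplying, 1*13983 = 13983 < 17346 = 14*1239, so 1/1239 is smaller: the convergent 10/7 is closer to x than 113/79.

10/7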